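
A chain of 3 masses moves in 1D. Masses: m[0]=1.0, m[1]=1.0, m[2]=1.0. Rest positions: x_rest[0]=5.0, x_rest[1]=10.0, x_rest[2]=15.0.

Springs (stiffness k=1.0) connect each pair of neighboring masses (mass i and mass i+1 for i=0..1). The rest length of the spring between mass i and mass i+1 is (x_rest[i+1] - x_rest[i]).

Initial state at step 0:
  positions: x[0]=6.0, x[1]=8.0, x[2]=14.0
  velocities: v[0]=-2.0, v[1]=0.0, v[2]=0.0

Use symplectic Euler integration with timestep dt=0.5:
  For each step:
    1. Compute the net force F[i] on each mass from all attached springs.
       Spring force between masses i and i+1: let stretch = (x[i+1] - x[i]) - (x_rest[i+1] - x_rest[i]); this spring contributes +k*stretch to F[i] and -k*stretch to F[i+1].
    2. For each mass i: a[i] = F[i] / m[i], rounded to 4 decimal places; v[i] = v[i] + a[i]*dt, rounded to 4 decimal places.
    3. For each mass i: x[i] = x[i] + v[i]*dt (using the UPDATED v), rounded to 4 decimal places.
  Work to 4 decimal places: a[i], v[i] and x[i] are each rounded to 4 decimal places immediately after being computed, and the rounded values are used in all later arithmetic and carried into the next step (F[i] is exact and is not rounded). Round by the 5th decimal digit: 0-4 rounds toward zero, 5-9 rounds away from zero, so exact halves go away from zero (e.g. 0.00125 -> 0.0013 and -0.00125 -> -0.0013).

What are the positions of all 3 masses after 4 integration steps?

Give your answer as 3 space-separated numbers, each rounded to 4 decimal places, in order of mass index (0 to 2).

Answer: 1.0273 8.7500 14.2227

Derivation:
Step 0: x=[6.0000 8.0000 14.0000] v=[-2.0000 0.0000 0.0000]
Step 1: x=[4.2500 9.0000 13.7500] v=[-3.5000 2.0000 -0.5000]
Step 2: x=[2.4375 10.0000 13.5625] v=[-3.6250 2.0000 -0.3750]
Step 3: x=[1.2656 10.0000 13.7344] v=[-2.3438 0.0000 0.3438]
Step 4: x=[1.0273 8.7500 14.2227] v=[-0.4766 -2.5000 0.9766]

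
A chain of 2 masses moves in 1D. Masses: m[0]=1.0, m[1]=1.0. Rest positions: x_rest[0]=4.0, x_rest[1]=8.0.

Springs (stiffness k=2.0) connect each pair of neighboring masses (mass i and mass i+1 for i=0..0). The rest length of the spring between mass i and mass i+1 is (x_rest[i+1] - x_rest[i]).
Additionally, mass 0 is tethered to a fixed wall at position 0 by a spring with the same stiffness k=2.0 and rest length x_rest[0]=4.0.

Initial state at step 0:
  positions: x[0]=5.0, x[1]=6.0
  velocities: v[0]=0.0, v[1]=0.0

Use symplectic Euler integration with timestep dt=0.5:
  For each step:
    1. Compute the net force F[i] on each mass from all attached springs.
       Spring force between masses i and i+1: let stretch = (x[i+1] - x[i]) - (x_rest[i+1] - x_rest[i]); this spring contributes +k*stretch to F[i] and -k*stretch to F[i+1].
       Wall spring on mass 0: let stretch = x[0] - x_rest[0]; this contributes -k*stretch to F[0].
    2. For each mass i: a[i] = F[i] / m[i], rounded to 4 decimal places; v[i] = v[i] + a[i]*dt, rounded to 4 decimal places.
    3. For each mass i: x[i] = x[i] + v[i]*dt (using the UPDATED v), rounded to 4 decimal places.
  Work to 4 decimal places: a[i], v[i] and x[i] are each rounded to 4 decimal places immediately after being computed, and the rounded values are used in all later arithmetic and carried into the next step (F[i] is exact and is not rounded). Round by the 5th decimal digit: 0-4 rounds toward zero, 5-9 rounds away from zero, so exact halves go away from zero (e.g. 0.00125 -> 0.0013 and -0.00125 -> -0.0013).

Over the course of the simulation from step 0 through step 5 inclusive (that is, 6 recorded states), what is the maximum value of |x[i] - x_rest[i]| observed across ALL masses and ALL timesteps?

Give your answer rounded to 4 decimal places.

Step 0: x=[5.0000 6.0000] v=[0.0000 0.0000]
Step 1: x=[3.0000 7.5000] v=[-4.0000 3.0000]
Step 2: x=[1.7500 8.7500] v=[-2.5000 2.5000]
Step 3: x=[3.1250 8.5000] v=[2.7500 -0.5000]
Step 4: x=[5.6250 7.5625] v=[5.0000 -1.8750]
Step 5: x=[6.2813 7.6563] v=[1.3125 0.1875]
Max displacement = 2.2813

Answer: 2.2813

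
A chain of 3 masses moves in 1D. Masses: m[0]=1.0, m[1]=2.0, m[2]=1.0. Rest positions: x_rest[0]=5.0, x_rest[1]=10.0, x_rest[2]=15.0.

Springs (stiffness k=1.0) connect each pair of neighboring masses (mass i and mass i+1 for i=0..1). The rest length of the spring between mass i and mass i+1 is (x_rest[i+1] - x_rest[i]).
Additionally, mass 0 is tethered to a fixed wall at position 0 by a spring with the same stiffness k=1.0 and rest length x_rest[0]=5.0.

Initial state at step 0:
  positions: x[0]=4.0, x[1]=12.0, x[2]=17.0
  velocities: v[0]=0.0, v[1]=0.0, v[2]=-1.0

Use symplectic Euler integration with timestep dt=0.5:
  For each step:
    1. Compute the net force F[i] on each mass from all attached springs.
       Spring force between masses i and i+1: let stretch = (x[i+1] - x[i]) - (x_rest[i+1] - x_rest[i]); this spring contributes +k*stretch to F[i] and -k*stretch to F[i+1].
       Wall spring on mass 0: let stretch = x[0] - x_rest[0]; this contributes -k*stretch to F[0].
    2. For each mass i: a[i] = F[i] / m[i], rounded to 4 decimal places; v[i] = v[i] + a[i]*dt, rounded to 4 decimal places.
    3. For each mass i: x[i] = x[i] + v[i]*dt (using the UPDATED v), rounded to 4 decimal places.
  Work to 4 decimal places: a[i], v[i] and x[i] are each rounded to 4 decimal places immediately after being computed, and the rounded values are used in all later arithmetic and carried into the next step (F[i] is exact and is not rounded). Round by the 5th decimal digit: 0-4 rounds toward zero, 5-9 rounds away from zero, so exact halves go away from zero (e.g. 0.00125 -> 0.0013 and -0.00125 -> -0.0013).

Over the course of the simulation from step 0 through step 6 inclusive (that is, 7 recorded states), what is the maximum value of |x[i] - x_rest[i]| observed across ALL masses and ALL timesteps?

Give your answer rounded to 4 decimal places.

Answer: 2.3673

Derivation:
Step 0: x=[4.0000 12.0000 17.0000] v=[0.0000 0.0000 -1.0000]
Step 1: x=[5.0000 11.6250 16.5000] v=[2.0000 -0.7500 -1.0000]
Step 2: x=[6.4063 11.0313 16.0313] v=[2.8125 -1.1875 -0.9375]
Step 3: x=[7.3673 10.4844 15.5626] v=[1.9219 -1.0938 -0.9375]
Step 4: x=[7.2657 10.1827 15.0743] v=[-0.2032 -0.6035 -0.9766]
Step 5: x=[6.0769 10.1278 14.6131] v=[-2.3776 -0.1099 -0.9224]
Step 6: x=[4.3816 10.1272 14.2806] v=[-3.3906 -0.0013 -0.6651]
Max displacement = 2.3673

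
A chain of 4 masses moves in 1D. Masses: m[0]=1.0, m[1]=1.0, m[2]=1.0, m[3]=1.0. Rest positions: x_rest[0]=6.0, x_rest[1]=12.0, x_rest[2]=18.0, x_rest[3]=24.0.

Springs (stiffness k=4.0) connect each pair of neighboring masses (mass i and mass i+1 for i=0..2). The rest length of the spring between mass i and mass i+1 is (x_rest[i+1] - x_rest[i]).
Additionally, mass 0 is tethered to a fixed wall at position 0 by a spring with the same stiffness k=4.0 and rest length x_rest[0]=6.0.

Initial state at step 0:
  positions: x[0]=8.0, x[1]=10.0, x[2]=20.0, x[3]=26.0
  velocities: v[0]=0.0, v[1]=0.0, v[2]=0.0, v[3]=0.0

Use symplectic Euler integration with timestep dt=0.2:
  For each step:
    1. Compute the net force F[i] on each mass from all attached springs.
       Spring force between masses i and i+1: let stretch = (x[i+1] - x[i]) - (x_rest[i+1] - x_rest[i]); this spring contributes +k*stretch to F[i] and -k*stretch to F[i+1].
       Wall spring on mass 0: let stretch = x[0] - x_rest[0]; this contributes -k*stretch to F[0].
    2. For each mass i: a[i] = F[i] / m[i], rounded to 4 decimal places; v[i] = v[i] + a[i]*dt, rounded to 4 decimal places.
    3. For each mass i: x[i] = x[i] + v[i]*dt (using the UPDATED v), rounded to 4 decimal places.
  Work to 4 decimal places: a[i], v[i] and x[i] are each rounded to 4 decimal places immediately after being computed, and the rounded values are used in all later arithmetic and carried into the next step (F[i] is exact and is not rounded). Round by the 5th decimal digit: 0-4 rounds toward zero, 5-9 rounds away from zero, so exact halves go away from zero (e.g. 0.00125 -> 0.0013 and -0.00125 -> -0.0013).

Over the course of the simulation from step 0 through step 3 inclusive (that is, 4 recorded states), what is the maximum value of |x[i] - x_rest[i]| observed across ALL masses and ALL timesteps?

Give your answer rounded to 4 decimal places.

Step 0: x=[8.0000 10.0000 20.0000 26.0000] v=[0.0000 0.0000 0.0000 0.0000]
Step 1: x=[7.0400 11.2800 19.3600 26.0000] v=[-4.8000 6.4000 -3.2000 0.0000]
Step 2: x=[5.6320 13.1744 18.4896 25.8976] v=[-7.0400 9.4720 -4.3520 -0.5120]
Step 3: x=[4.5297 14.7124 17.9540 25.5699] v=[-5.5117 7.6902 -2.6778 -1.6384]
Max displacement = 2.7124

Answer: 2.7124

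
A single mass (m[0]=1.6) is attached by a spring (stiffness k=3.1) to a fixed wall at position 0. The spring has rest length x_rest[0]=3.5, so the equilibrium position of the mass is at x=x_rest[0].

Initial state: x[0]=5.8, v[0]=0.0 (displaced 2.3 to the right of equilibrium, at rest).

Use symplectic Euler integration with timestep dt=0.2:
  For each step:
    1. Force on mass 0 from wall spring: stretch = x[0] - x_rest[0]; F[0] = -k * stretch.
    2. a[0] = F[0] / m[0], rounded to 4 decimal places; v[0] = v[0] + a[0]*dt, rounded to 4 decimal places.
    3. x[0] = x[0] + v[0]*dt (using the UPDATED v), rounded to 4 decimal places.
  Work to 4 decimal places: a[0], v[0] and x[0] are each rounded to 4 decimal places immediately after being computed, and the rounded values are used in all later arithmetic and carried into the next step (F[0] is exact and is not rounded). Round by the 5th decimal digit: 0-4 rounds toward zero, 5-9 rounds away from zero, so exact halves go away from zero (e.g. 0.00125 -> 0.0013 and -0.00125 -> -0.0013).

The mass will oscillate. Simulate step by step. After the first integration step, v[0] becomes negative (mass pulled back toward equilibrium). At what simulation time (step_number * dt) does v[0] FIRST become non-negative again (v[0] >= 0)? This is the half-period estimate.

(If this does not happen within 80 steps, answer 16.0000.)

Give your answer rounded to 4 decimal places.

Step 0: x=[5.8000] v=[0.0000]
Step 1: x=[5.6217] v=[-0.8913]
Step 2: x=[5.2790] v=[-1.7135]
Step 3: x=[4.7984] v=[-2.4029]
Step 4: x=[4.2172] v=[-2.9060]
Step 5: x=[3.5804] v=[-3.1839]
Step 6: x=[2.9374] v=[-3.2151]
Step 7: x=[2.3380] v=[-2.9971]
Step 8: x=[1.8286] v=[-2.5468]
Step 9: x=[1.4488] v=[-1.8991]
Step 10: x=[1.2279] v=[-1.1043]
Step 11: x=[1.1831] v=[-0.2239]
Step 12: x=[1.3179] v=[0.6739]
First v>=0 after going negative at step 12, time=2.4000

Answer: 2.4000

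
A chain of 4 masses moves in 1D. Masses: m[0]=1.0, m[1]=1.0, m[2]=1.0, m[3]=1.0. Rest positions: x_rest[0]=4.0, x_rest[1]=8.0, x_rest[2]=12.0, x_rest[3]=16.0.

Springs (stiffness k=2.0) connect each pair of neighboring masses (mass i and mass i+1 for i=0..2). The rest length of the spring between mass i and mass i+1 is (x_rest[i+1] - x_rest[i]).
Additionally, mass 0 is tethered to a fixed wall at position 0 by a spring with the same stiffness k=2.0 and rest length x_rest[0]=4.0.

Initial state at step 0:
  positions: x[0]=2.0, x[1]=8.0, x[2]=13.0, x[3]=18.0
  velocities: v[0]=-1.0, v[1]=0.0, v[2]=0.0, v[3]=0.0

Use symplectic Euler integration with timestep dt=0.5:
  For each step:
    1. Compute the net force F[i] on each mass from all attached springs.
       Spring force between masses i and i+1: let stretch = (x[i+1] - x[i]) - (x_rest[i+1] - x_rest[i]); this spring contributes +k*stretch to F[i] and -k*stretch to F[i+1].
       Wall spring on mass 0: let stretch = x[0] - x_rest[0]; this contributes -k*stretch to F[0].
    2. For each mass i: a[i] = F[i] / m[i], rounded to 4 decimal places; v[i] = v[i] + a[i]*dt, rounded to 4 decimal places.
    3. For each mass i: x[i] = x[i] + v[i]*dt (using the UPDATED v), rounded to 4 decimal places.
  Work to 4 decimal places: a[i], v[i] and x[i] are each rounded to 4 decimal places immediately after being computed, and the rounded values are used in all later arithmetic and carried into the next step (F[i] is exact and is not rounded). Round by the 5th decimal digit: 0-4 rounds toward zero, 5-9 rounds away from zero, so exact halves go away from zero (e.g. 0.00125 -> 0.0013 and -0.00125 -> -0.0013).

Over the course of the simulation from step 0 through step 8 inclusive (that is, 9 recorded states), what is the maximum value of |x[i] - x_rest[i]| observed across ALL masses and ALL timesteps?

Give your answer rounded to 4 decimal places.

Answer: 2.0625

Derivation:
Step 0: x=[2.0000 8.0000 13.0000 18.0000] v=[-1.0000 0.0000 0.0000 0.0000]
Step 1: x=[3.5000 7.5000 13.0000 17.5000] v=[3.0000 -1.0000 0.0000 -1.0000]
Step 2: x=[5.2500 7.7500 12.5000 16.7500] v=[3.5000 0.5000 -1.0000 -1.5000]
Step 3: x=[5.6250 9.1250 11.7500 15.8750] v=[0.7500 2.7500 -1.5000 -1.7500]
Step 4: x=[4.9375 10.0625 11.7500 14.9375] v=[-1.3750 1.8750 0.0000 -1.8750]
Step 5: x=[4.3438 9.2813 12.5000 14.4063] v=[-1.1875 -1.5625 1.5000 -1.0625]
Step 6: x=[4.0469 7.6407 12.5938 14.9219] v=[-0.5938 -3.2813 0.1876 1.0312]
Step 7: x=[3.5235 6.6797 11.3751 16.2735] v=[-1.0469 -1.9220 -2.4374 2.7031]
Step 8: x=[2.8164 6.4883 10.2579 17.1759] v=[-1.4142 -0.3828 -2.2344 1.8047]
Max displacement = 2.0625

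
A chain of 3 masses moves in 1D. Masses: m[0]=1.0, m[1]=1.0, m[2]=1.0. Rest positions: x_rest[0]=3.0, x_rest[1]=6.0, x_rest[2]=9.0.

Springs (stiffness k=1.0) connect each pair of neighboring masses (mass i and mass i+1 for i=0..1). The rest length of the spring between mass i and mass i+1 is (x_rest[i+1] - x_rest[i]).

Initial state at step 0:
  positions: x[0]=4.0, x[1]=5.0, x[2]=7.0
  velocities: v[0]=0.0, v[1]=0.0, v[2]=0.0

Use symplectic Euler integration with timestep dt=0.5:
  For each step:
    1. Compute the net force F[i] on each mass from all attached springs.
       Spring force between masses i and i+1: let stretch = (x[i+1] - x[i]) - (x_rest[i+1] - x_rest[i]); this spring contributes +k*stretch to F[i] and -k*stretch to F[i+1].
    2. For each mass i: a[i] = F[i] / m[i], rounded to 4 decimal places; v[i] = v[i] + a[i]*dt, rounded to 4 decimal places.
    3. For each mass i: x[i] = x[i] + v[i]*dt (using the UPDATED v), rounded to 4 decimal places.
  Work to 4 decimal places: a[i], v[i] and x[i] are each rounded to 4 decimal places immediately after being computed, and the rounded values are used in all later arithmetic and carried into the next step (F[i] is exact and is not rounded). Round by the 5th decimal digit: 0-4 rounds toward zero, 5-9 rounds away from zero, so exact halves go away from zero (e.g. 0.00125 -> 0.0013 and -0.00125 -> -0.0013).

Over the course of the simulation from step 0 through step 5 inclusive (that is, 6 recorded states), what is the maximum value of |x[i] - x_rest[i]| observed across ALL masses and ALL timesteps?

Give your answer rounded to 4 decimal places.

Answer: 2.0761

Derivation:
Step 0: x=[4.0000 5.0000 7.0000] v=[0.0000 0.0000 0.0000]
Step 1: x=[3.5000 5.2500 7.2500] v=[-1.0000 0.5000 0.5000]
Step 2: x=[2.6875 5.5625 7.7500] v=[-1.6250 0.6250 1.0000]
Step 3: x=[1.8438 5.7032 8.4532] v=[-1.6875 0.2813 1.4063]
Step 4: x=[1.2149 5.5665 9.2189] v=[-1.2578 -0.2734 1.5313]
Step 5: x=[0.9239 5.2550 9.8215] v=[-0.5820 -0.6230 1.2051]
Max displacement = 2.0761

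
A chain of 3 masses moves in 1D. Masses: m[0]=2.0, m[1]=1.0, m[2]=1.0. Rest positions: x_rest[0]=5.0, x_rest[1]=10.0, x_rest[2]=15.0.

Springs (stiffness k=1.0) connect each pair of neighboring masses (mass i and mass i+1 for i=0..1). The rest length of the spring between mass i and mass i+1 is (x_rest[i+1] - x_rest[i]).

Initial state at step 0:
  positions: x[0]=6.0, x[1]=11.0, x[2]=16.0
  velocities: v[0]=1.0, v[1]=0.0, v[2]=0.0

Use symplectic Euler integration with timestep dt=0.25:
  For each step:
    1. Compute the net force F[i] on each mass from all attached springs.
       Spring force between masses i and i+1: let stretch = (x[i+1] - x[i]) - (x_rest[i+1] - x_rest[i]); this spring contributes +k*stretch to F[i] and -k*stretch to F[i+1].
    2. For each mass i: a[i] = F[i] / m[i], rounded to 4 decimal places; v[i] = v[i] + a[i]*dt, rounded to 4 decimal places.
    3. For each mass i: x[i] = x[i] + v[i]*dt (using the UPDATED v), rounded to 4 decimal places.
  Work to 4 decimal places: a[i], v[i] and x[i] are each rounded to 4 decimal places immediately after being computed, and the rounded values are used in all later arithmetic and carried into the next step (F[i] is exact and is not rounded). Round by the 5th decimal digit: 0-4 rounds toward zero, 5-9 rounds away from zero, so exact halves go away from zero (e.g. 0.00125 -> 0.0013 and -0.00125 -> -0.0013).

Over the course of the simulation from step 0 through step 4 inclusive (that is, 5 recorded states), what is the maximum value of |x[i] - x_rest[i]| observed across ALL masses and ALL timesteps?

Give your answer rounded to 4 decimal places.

Answer: 1.9262

Derivation:
Step 0: x=[6.0000 11.0000 16.0000] v=[1.0000 0.0000 0.0000]
Step 1: x=[6.2500 11.0000 16.0000] v=[1.0000 0.0000 0.0000]
Step 2: x=[6.4922 11.0156 16.0000] v=[0.9688 0.0625 0.0000]
Step 3: x=[6.7195 11.0601 16.0010] v=[0.9092 0.1778 0.0039]
Step 4: x=[6.9262 11.1421 16.0057] v=[0.8268 0.3279 0.0187]
Max displacement = 1.9262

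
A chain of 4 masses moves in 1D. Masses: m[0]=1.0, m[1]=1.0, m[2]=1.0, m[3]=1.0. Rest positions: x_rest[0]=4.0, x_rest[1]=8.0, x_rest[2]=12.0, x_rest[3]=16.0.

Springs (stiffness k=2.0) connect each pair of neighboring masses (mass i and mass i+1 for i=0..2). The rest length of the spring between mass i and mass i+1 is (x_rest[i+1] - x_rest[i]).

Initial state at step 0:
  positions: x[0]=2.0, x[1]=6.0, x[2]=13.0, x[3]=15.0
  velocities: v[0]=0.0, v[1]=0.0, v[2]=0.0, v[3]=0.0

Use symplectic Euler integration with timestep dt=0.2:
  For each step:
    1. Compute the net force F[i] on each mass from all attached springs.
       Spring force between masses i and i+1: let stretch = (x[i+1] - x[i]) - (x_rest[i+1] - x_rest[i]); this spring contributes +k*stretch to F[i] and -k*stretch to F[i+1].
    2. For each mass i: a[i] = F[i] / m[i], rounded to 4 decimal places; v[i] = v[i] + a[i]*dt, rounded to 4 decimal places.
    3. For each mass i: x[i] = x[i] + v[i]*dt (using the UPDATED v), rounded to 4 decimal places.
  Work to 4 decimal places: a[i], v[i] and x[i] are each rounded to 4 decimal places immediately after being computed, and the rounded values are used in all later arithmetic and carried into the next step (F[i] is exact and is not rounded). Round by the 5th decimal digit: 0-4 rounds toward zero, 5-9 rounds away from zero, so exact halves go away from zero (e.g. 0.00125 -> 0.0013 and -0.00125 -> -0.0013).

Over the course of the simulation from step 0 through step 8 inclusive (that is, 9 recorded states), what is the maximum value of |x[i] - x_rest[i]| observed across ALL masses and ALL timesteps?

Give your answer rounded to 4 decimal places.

Step 0: x=[2.0000 6.0000 13.0000 15.0000] v=[0.0000 0.0000 0.0000 0.0000]
Step 1: x=[2.0000 6.2400 12.6000 15.1600] v=[0.0000 1.2000 -2.0000 0.8000]
Step 2: x=[2.0192 6.6496 11.8960 15.4352] v=[0.0960 2.0480 -3.5200 1.3760]
Step 3: x=[2.0888 7.1085 11.0554 15.7473] v=[0.3482 2.2944 -4.2029 1.5603]
Step 4: x=[2.2400 7.4816 10.2744 16.0040] v=[0.7561 1.8653 -3.9049 1.2835]
Step 5: x=[2.4905 7.6588 9.7284 16.1223] v=[1.2527 0.8858 -2.7302 0.5917]
Step 6: x=[2.8345 7.5881 9.5283 16.0491] v=[1.7200 -0.3537 -1.0005 -0.3659]
Step 7: x=[3.2388 7.2923 9.6946 15.7743] v=[2.0214 -1.4791 0.8317 -1.3742]
Step 8: x=[3.6474 6.8644 10.1551 15.3331] v=[2.0428 -2.1396 2.3027 -2.2061]
Max displacement = 2.4717

Answer: 2.4717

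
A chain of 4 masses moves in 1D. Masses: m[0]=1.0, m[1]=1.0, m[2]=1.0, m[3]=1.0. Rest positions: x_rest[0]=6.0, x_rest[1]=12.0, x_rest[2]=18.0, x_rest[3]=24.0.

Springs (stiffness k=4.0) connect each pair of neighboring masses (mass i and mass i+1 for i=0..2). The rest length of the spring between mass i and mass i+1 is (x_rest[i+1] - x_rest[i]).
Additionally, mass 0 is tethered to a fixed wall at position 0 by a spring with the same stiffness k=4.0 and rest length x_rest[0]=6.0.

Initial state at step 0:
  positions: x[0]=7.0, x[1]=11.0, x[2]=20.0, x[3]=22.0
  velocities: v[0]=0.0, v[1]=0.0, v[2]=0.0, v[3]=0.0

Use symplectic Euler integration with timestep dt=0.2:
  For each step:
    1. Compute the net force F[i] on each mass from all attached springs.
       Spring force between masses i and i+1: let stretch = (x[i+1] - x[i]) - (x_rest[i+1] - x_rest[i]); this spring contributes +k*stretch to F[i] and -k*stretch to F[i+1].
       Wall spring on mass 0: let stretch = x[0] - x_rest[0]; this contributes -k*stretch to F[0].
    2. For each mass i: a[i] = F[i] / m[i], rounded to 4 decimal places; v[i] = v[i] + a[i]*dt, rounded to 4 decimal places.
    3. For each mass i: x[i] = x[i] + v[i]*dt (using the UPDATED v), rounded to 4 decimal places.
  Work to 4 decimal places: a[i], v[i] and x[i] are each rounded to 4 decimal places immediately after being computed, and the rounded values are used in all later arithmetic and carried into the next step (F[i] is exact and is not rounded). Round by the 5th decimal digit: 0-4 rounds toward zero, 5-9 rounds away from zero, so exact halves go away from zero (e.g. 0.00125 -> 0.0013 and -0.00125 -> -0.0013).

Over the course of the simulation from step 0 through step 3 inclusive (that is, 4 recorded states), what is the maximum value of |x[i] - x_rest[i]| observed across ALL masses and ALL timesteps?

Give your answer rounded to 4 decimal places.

Step 0: x=[7.0000 11.0000 20.0000 22.0000] v=[0.0000 0.0000 0.0000 0.0000]
Step 1: x=[6.5200 11.8000 18.8800 22.6400] v=[-2.4000 4.0000 -5.6000 3.2000]
Step 2: x=[5.8416 12.8880 17.2288 23.6384] v=[-3.3920 5.4400 -8.2560 4.9920]
Step 3: x=[5.3560 13.5431 15.9086 24.5713] v=[-2.4282 3.2755 -6.6010 4.6643]
Max displacement = 2.0914

Answer: 2.0914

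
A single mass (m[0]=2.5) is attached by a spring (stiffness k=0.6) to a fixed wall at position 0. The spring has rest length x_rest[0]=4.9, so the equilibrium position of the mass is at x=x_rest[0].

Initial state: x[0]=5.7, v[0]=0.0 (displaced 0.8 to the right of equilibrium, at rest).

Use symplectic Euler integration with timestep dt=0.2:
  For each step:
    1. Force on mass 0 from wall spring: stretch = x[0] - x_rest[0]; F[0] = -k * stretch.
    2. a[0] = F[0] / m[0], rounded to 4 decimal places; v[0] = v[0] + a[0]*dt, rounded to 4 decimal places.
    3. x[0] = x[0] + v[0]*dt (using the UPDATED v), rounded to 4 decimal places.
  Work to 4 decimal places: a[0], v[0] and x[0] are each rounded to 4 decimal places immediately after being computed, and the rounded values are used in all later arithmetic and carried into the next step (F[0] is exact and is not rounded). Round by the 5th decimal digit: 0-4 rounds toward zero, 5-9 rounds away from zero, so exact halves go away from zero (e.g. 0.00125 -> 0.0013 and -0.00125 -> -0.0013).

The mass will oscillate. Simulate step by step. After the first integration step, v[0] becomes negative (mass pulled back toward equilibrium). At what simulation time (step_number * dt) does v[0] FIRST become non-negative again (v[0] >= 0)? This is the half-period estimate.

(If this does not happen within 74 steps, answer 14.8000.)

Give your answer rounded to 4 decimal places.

Step 0: x=[5.7000] v=[0.0000]
Step 1: x=[5.6923] v=[-0.0384]
Step 2: x=[5.6770] v=[-0.0764]
Step 3: x=[5.6543] v=[-0.1137]
Step 4: x=[5.6243] v=[-0.1499]
Step 5: x=[5.5874] v=[-0.1847]
Step 6: x=[5.5439] v=[-0.2177]
Step 7: x=[5.4942] v=[-0.2486]
Step 8: x=[5.4388] v=[-0.2771]
Step 9: x=[5.3782] v=[-0.3030]
Step 10: x=[5.3130] v=[-0.3260]
Step 11: x=[5.2438] v=[-0.3458]
Step 12: x=[5.1713] v=[-0.3623]
Step 13: x=[5.0962] v=[-0.3753]
Step 14: x=[5.0193] v=[-0.3847]
Step 15: x=[4.9412] v=[-0.3904]
Step 16: x=[4.8627] v=[-0.3924]
Step 17: x=[4.7846] v=[-0.3906]
Step 18: x=[4.7076] v=[-0.3851]
Step 19: x=[4.6324] v=[-0.3759]
Step 20: x=[4.5598] v=[-0.3631]
Step 21: x=[4.4904] v=[-0.3468]
Step 22: x=[4.4250] v=[-0.3271]
Step 23: x=[4.3641] v=[-0.3043]
Step 24: x=[4.3084] v=[-0.2786]
Step 25: x=[4.2584] v=[-0.2502]
Step 26: x=[4.2145] v=[-0.2194]
Step 27: x=[4.1772] v=[-0.1865]
Step 28: x=[4.1468] v=[-0.1518]
Step 29: x=[4.1237] v=[-0.1156]
Step 30: x=[4.1080] v=[-0.0783]
Step 31: x=[4.0999] v=[-0.0403]
Step 32: x=[4.0995] v=[-0.0019]
Step 33: x=[4.1068] v=[0.0365]
First v>=0 after going negative at step 33, time=6.6000

Answer: 6.6000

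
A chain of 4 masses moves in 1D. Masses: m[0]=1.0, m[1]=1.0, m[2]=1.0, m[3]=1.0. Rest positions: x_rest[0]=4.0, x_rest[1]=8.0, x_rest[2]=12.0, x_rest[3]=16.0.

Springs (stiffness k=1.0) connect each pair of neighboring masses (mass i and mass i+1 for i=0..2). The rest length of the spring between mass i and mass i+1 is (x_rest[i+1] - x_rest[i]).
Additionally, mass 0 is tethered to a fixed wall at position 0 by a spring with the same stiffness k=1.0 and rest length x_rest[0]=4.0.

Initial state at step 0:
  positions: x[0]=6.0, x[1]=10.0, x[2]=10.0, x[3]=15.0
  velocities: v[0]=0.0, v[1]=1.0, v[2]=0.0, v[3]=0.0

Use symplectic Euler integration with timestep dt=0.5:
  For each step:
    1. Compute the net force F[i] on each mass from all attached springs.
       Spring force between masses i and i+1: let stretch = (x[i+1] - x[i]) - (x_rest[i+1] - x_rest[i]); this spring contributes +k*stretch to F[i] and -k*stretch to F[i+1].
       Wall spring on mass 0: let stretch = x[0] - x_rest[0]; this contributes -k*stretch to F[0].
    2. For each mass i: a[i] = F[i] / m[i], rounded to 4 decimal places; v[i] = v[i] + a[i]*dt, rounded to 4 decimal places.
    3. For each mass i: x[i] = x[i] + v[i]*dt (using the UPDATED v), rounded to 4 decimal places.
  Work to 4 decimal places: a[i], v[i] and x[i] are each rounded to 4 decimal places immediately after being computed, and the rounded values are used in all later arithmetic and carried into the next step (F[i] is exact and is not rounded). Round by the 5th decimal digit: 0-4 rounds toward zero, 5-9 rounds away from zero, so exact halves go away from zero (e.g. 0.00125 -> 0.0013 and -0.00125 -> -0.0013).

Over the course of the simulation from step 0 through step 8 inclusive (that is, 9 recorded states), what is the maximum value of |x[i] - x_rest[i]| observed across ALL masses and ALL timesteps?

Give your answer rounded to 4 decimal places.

Answer: 3.1346

Derivation:
Step 0: x=[6.0000 10.0000 10.0000 15.0000] v=[0.0000 1.0000 0.0000 0.0000]
Step 1: x=[5.5000 9.5000 11.2500 14.7500] v=[-1.0000 -1.0000 2.5000 -0.5000]
Step 2: x=[4.6250 8.4375 12.9375 14.6250] v=[-1.7500 -2.1250 3.3750 -0.2500]
Step 3: x=[3.5469 7.5469 13.9219 15.0782] v=[-2.1563 -1.7813 1.9688 0.9063]
Step 4: x=[2.5820 7.2500 13.6016 16.2423] v=[-1.9298 -0.5938 -0.6406 2.3282]
Step 5: x=[2.1386 7.3740 12.3536 17.7463] v=[-0.8868 0.2480 -2.4961 3.0079]
Step 6: x=[2.4694 7.4341 11.2088 18.9021] v=[0.6616 0.1201 -2.2896 2.3116]
Step 7: x=[3.4241 7.1967 11.0437 19.1346] v=[1.9093 -0.4749 -0.3303 0.4650]
Step 8: x=[4.4659 6.9779 11.9396 18.3444] v=[2.0836 -0.4377 1.7917 -1.5805]
Max displacement = 3.1346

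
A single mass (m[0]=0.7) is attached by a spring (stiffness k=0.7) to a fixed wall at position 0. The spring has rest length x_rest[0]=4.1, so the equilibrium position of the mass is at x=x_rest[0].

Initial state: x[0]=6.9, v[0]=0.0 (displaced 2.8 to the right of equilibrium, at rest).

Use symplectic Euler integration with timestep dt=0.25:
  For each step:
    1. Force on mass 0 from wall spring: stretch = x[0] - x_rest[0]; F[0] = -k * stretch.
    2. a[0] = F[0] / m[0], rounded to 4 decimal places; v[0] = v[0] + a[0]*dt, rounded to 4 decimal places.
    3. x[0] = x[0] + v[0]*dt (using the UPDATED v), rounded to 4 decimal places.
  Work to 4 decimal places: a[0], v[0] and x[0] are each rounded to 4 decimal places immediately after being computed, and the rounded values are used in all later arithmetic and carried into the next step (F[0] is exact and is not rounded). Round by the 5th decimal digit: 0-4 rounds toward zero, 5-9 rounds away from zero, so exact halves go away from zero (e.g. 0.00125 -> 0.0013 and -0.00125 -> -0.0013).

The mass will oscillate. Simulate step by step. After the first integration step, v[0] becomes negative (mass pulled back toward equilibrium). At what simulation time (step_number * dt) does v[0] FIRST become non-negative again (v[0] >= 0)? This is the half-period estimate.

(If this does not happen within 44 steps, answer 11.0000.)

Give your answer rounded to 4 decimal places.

Step 0: x=[6.9000] v=[0.0000]
Step 1: x=[6.7250] v=[-0.7000]
Step 2: x=[6.3859] v=[-1.3563]
Step 3: x=[5.9040] v=[-1.9278]
Step 4: x=[5.3093] v=[-2.3788]
Step 5: x=[4.6390] v=[-2.6811]
Step 6: x=[3.9350] v=[-2.8159]
Step 7: x=[3.2413] v=[-2.7747]
Step 8: x=[2.6013] v=[-2.5600]
Step 9: x=[2.0550] v=[-2.1853]
Step 10: x=[1.6365] v=[-1.6741]
Step 11: x=[1.3720] v=[-1.0582]
Step 12: x=[1.2780] v=[-0.3762]
Step 13: x=[1.3603] v=[0.3293]
First v>=0 after going negative at step 13, time=3.2500

Answer: 3.2500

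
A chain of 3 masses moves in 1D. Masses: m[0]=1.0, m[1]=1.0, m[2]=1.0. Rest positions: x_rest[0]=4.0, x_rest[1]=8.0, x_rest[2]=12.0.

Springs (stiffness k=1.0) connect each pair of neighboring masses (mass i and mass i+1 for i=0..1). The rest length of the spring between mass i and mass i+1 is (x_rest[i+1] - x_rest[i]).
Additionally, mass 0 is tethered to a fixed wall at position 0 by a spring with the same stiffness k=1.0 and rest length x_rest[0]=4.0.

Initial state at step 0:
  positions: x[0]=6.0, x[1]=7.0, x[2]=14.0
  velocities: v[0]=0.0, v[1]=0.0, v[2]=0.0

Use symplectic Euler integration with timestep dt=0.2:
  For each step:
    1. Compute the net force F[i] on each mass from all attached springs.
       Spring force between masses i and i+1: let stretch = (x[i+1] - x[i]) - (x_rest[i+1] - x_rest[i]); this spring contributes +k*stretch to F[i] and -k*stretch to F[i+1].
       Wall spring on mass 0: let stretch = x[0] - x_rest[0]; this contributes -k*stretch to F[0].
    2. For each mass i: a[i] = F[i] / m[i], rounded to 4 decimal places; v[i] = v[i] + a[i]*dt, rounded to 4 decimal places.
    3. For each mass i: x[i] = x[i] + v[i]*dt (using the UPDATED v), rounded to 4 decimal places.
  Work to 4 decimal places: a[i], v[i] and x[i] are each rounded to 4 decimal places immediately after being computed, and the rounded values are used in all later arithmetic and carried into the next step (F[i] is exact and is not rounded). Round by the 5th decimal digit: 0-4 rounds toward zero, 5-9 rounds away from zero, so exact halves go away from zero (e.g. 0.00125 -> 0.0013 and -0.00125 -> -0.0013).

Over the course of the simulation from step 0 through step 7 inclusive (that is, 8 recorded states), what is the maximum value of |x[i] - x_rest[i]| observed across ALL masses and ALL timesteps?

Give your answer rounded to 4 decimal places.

Step 0: x=[6.0000 7.0000 14.0000] v=[0.0000 0.0000 0.0000]
Step 1: x=[5.8000 7.2400 13.8800] v=[-1.0000 1.2000 -0.6000]
Step 2: x=[5.4256 7.6880 13.6544] v=[-1.8720 2.2400 -1.1280]
Step 3: x=[4.9247 8.2842 13.3501] v=[-2.5046 2.9808 -1.5213]
Step 4: x=[4.3612 8.9486 13.0032] v=[-2.8176 3.3221 -1.7345]
Step 5: x=[3.8067 9.5917 12.6541] v=[-2.7724 3.2155 -1.7454]
Step 6: x=[3.3314 10.1259 12.3425] v=[-2.3767 2.6710 -1.5579]
Step 7: x=[2.9946 10.4770 12.1023] v=[-1.6841 1.7554 -1.2012]
Max displacement = 2.4770

Answer: 2.4770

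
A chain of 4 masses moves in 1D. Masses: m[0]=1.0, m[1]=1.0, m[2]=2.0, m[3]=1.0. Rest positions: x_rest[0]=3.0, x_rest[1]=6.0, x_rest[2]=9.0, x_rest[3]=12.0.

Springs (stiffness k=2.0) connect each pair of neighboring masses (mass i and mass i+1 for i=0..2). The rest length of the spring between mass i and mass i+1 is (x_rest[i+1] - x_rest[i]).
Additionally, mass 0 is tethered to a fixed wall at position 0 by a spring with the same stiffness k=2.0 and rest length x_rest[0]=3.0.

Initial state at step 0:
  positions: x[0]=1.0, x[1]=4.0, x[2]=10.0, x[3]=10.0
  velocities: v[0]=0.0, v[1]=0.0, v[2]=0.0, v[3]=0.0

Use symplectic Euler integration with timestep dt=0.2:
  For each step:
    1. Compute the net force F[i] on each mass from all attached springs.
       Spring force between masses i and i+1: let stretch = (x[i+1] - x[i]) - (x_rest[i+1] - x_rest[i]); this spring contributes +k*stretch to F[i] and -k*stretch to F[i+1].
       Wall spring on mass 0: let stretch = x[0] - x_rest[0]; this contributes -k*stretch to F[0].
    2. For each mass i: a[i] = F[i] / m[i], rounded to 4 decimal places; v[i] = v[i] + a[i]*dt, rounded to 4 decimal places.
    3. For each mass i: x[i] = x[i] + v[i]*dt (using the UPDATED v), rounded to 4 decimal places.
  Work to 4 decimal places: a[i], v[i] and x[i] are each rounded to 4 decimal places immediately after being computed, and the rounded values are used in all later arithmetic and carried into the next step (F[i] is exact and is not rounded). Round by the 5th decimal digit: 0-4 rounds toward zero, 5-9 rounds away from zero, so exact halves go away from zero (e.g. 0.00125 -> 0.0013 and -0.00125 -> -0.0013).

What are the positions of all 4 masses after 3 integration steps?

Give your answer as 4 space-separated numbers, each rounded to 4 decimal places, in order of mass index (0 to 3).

Answer: 1.9254 5.2257 8.7456 11.2541

Derivation:
Step 0: x=[1.0000 4.0000 10.0000 10.0000] v=[0.0000 0.0000 0.0000 0.0000]
Step 1: x=[1.1600 4.2400 9.7600 10.2400] v=[0.8000 1.2000 -1.2000 1.2000]
Step 2: x=[1.4736 4.6752 9.3184 10.6816] v=[1.5680 2.1760 -2.2080 2.2080]
Step 3: x=[1.9254 5.2257 8.7456 11.2541] v=[2.2592 2.7526 -2.8640 2.8627]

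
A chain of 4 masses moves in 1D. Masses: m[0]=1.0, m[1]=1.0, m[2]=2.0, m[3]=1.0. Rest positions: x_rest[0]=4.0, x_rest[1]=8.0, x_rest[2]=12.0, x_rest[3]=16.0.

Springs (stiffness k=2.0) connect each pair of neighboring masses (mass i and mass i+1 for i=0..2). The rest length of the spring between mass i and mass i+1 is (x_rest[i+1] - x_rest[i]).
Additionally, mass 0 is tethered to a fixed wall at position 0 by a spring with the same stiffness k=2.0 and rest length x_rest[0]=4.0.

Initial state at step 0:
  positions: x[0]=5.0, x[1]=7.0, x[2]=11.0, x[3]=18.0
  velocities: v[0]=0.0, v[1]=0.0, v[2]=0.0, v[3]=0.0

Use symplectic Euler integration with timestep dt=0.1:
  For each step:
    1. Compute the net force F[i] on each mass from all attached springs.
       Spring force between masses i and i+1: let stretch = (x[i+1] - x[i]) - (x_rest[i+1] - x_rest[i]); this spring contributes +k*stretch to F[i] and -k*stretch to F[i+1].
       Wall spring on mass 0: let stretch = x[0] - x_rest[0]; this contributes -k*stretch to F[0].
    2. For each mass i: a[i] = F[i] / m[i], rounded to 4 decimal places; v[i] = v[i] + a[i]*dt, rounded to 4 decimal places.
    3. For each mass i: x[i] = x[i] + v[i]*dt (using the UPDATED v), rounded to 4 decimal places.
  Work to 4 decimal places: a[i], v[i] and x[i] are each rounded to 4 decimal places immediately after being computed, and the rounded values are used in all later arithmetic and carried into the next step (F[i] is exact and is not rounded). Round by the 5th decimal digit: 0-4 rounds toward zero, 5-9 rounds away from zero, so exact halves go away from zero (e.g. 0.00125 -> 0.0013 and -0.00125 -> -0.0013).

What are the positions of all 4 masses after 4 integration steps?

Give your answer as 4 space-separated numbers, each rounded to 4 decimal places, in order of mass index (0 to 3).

Answer: 4.4468 7.3679 11.2881 17.4267

Derivation:
Step 0: x=[5.0000 7.0000 11.0000 18.0000] v=[0.0000 0.0000 0.0000 0.0000]
Step 1: x=[4.9400 7.0400 11.0300 17.9400] v=[-0.6000 0.4000 0.3000 -0.6000]
Step 2: x=[4.8232 7.1178 11.0892 17.8218] v=[-1.1680 0.7780 0.5920 -1.1820]
Step 3: x=[4.6558 7.2291 11.1760 17.6490] v=[-1.6737 1.1134 0.8681 -1.7285]
Step 4: x=[4.4468 7.3679 11.2881 17.4267] v=[-2.0902 1.3881 1.1207 -2.2231]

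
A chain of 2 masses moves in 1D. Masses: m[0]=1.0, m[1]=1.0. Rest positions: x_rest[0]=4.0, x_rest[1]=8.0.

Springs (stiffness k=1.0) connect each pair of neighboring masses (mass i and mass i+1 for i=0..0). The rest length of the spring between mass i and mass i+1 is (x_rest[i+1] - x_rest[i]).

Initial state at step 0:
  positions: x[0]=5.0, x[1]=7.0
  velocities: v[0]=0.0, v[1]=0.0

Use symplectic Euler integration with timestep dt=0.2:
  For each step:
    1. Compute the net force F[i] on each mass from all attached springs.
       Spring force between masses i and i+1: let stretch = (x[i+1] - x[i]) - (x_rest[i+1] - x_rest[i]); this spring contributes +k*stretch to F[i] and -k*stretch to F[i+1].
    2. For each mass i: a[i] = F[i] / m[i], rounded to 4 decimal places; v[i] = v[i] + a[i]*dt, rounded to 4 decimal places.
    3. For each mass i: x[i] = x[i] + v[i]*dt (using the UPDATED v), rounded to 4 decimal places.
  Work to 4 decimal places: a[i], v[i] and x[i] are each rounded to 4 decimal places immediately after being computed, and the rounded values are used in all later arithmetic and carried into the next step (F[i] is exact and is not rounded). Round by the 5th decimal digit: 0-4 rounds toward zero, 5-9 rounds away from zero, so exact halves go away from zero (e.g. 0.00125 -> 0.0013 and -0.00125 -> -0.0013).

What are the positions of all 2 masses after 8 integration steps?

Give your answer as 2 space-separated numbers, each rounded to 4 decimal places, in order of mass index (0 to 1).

Answer: 3.2469 8.7531

Derivation:
Step 0: x=[5.0000 7.0000] v=[0.0000 0.0000]
Step 1: x=[4.9200 7.0800] v=[-0.4000 0.4000]
Step 2: x=[4.7664 7.2336] v=[-0.7680 0.7680]
Step 3: x=[4.5515 7.4485] v=[-1.0746 1.0746]
Step 4: x=[4.2925 7.7075] v=[-1.2952 1.2952]
Step 5: x=[4.0101 7.9899] v=[-1.4122 1.4122]
Step 6: x=[3.7269 8.2731] v=[-1.4162 1.4162]
Step 7: x=[3.4655 8.5345] v=[-1.3070 1.3070]
Step 8: x=[3.2469 8.7531] v=[-1.0932 1.0932]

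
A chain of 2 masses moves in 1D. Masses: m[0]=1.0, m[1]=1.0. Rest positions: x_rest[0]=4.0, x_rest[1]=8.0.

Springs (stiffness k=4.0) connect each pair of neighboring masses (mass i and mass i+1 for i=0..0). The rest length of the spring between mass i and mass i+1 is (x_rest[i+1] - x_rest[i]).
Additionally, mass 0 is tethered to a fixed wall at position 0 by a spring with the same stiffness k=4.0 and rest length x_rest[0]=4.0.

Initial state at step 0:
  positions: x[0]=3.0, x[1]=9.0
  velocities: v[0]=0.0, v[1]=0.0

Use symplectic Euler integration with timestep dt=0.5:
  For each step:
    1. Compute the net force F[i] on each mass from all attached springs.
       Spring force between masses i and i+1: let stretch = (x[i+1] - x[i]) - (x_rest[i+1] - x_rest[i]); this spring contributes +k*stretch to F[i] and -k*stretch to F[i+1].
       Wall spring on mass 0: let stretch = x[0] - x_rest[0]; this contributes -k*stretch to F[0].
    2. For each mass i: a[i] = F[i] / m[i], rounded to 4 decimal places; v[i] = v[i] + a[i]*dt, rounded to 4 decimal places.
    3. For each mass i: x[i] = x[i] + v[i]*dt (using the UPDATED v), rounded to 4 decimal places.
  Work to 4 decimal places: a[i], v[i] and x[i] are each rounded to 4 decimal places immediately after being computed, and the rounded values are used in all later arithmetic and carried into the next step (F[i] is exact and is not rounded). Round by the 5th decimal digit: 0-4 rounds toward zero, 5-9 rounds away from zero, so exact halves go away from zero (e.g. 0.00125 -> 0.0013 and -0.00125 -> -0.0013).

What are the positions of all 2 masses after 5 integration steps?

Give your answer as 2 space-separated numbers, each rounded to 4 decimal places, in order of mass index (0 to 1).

Answer: 5.0000 7.0000

Derivation:
Step 0: x=[3.0000 9.0000] v=[0.0000 0.0000]
Step 1: x=[6.0000 7.0000] v=[6.0000 -4.0000]
Step 2: x=[4.0000 8.0000] v=[-4.0000 2.0000]
Step 3: x=[2.0000 9.0000] v=[-4.0000 2.0000]
Step 4: x=[5.0000 7.0000] v=[6.0000 -4.0000]
Step 5: x=[5.0000 7.0000] v=[0.0000 0.0000]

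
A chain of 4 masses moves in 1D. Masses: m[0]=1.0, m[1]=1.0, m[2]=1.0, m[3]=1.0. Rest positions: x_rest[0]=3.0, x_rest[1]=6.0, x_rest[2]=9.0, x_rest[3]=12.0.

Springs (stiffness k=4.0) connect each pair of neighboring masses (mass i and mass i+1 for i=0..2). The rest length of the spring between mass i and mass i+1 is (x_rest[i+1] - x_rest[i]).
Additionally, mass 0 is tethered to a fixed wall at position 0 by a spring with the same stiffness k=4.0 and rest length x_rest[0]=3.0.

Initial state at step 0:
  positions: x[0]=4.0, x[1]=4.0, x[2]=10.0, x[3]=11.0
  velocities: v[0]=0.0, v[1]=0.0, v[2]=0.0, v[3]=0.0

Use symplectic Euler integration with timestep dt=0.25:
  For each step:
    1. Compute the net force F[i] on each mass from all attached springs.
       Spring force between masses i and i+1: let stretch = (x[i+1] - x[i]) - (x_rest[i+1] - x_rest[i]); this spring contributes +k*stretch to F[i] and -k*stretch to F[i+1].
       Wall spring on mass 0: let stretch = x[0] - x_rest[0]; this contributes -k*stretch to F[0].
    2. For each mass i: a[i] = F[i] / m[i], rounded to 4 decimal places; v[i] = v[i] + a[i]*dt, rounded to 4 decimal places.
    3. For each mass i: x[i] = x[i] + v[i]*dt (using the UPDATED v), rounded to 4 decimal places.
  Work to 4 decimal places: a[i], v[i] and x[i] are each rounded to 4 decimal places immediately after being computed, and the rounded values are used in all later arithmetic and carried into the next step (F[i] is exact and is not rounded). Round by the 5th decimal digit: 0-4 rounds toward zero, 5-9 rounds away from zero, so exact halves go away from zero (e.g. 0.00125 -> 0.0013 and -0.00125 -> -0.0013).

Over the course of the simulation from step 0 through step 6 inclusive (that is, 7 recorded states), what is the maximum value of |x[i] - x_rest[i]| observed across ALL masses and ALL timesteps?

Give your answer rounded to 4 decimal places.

Step 0: x=[4.0000 4.0000 10.0000 11.0000] v=[0.0000 0.0000 0.0000 0.0000]
Step 1: x=[3.0000 5.5000 8.7500 11.5000] v=[-4.0000 6.0000 -5.0000 2.0000]
Step 2: x=[1.8750 7.1875 7.3750 12.0625] v=[-4.5000 6.7500 -5.5000 2.2500]
Step 3: x=[1.6094 7.5938 7.1250 12.2031] v=[-1.0625 1.6250 -1.0000 0.5625]
Step 4: x=[2.4375 6.3868 8.2617 11.8242] v=[3.3125 -4.8282 4.5469 -1.5156]
Step 5: x=[3.6436 4.6612 9.8203 11.3047] v=[4.8243 -6.9026 6.2345 -2.0781]
Step 6: x=[4.1932 3.9709 10.4603 11.1641] v=[2.1983 -2.7611 2.5598 -0.5625]
Max displacement = 2.0291

Answer: 2.0291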